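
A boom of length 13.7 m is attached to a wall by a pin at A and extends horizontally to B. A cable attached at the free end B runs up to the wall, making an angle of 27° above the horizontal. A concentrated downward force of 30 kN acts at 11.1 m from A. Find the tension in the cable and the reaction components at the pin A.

T = 53.54 kN, A_x = 47.70 kN, A_y = 5.693 kN

ΣM about A: T·sin27°·13.7 − 30·11.1 = 0 → T = 333/(13.7·0.45399) = 53.5399 ≈ 53.54 kN.
ΣF_x = 0: A_x − T·cos27° = 0 → A_x = 53.5399 × 0.891007 = 47.70 kN.
ΣF_y = 0: A_y + T·sin27° − 30 = 0 → A_y = 30 − 53.5399 × 0.45399 = 5.693 kN.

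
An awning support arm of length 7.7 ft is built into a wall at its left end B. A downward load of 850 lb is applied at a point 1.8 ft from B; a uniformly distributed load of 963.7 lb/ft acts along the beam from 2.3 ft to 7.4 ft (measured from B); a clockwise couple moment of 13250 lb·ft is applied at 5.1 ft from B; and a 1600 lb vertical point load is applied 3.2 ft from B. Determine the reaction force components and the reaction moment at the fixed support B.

Resultant of the distributed load: 963.7 × 5.1 = 4914.87 lb at 4.85 ft from B.
ΣF_x = 0: B_x = 0.
ΣF_y = 0: B_y − 850 − 963.7·5.1 − 1600 = 0 → B_y = 7365 lb.
ΣM about B: M_B − 850·1.8 − (963.7·5.1)·4.85 − 13250 − 1600·3.2 = 0 → M_B = 43740 lb·ft.

B_x = 0, B_y = 7365 lb, M_B = 43740 lb·ft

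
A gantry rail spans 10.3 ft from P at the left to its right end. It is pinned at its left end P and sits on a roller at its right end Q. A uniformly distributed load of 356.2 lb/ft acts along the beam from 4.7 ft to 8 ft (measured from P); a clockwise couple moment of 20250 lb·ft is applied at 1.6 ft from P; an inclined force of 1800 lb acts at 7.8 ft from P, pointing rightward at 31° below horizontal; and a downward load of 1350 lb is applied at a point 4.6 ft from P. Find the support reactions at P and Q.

P_x = -1543 lb, P_y = -543.1 lb, Q_y = 3996 lb

Resultant of the distributed load: 356.2 × 3.3 = 1175.46 lb at 6.35 ft from P.
Moments about P: Q_y·10.3 − (356.2·3.3)·6.35 − 20250 − 1800·sin31°·7.8 − 1350·4.6 = 0 → Q_y = 41155.3/10.3 = 3995.66 ≈ 3996 lb.
ΣF_y = 0: P_y + 3995.66 − 356.2·3.3 − 1800·sin31° − 1350 = 0 → P_y = -543.1 lb.
ΣF_x = 0: P_x + 1800·cos31° = 0 → P_x = -1543 lb.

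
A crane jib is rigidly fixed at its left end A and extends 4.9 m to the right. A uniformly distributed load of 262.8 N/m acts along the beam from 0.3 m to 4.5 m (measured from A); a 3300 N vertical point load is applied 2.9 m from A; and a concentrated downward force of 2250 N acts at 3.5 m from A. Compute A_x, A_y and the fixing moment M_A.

A_x = 0, A_y = 6654 N, M_A = 20090 N·m

Resultant of the distributed load: 262.8 × 4.2 = 1103.76 N at 2.4 m from A.
ΣF_x = 0: A_x = 0.
ΣF_y = 0: A_y − 262.8·4.2 − 3300 − 2250 = 0 → A_y = 6654 N.
ΣM about A: M_A − (262.8·4.2)·2.4 − 3300·2.9 − 2250·3.5 = 0 → M_A = 20090 N·m.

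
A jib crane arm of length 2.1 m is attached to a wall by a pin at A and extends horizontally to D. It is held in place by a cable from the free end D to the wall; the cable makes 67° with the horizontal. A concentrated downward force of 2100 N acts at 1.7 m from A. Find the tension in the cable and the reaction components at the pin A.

T = 1847 N, A_x = 721.6 N, A_y = 400.0 N

ΣM about A: T·sin67°·2.1 − 2100·1.7 = 0 → T = 3570/(2.1·0.920505) = 1846.81 ≈ 1847 N.
ΣF_x = 0: A_x − T·cos67° = 0 → A_x = 1846.81 × 0.390731 = 721.6 N.
ΣF_y = 0: A_y + T·sin67° − 2100 = 0 → A_y = 2100 − 1846.81 × 0.920505 = 400.0 N.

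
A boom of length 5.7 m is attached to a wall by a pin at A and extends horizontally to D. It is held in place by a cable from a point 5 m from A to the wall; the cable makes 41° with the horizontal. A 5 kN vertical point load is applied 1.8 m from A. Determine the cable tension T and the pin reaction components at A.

ΣM about A: T·sin41°·5 − 5·1.8 = 0 → T = 9/(5·0.656059) = 2.74366 ≈ 2.744 kN.
ΣF_x = 0: A_x − T·cos41° = 0 → A_x = 2.74366 × 0.75471 = 2.071 kN.
ΣF_y = 0: A_y + T·sin41° − 5 = 0 → A_y = 5 − 2.74366 × 0.656059 = 3.200 kN.

T = 2.744 kN, A_x = 2.071 kN, A_y = 3.200 kN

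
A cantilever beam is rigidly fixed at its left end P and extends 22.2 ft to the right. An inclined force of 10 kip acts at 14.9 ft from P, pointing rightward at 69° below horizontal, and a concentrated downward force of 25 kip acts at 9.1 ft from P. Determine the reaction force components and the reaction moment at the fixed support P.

ΣF_x = 0: P_x + 10·cos69° = 0 → P_x = -3.584 kip.
ΣF_y = 0: P_y − 10·sin69° − 25 = 0 → P_y = 34.34 kip.
ΣM about P: M_P − 10·sin69°·14.9 − 25·9.1 = 0 → M_P = 366.6 kip·ft.

P_x = -3.584 kip, P_y = 34.34 kip, M_P = 366.6 kip·ft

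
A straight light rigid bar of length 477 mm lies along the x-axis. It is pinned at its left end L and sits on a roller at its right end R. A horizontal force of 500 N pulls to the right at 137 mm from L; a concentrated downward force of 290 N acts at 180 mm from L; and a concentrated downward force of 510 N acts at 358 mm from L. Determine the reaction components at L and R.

L_x = -500.0 N, L_y = 307.8 N, R_y = 492.2 N

Taking moments about L: R_y·477 − 290·180 − 510·358 = 0 → R_y = 234780/477 = 492.201 ≈ 492.2 N.
ΣF_y = 0: L_y + 492.201 − 290 − 510 = 0 → L_y = 307.8 N.
ΣF_x = 0: L_x + 500 = 0 → L_x = -500.0 N.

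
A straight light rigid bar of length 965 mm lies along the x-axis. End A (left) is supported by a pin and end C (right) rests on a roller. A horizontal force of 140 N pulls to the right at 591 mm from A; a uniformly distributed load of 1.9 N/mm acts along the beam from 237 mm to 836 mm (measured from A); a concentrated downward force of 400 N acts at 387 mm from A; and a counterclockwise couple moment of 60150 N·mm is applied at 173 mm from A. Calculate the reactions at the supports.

Resultant of the distributed load: 1.9 × 599 = 1138.1 N at 536.5 mm from A.
Moments about A: C_y·965 − (1.9·599)·536.5 − 400·387 + 60150 = 0 → C_y = 705240.65/965 = 730.819 ≈ 730.8 N.
ΣF_y = 0: A_y + 730.819 − 1.9·599 − 400 = 0 → A_y = 807.3 N.
ΣF_x = 0: A_x + 140 = 0 → A_x = -140.0 N.

A_x = -140.0 N, A_y = 807.3 N, C_y = 730.8 N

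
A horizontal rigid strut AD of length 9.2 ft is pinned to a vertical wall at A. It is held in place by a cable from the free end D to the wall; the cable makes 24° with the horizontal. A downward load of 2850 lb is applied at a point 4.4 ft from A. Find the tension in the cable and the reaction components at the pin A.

T = 3351 lb, A_x = 3061 lb, A_y = 1487 lb

ΣM about A: T·sin24°·9.2 − 2850·4.4 = 0 → T = 12540/(9.2·0.406737) = 3351.17 ≈ 3351 lb.
ΣF_x = 0: A_x − T·cos24° = 0 → A_x = 3351.17 × 0.913545 = 3061 lb.
ΣF_y = 0: A_y + T·sin24° − 2850 = 0 → A_y = 2850 − 3351.17 × 0.406737 = 1487 lb.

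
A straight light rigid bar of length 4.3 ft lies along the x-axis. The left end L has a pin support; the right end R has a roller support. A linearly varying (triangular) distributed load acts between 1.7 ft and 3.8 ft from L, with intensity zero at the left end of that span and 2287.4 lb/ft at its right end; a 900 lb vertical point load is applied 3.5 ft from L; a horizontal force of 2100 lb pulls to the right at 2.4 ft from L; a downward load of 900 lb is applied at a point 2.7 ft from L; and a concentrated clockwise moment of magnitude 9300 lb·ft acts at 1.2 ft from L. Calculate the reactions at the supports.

Resultant of the triangular load: ½ × 2287.4 × 2.1 = 2401.77 lb, acting at 3.1 ft from L (one-third of the span from the peak).
ΣM about L: R_y·4.3 − (½·2287.4·2.1)·3.1 − 900·3.5 − 900·2.7 − 9300 = 0 → R_y = 22325.487/4.3 = 5191.97 ≈ 5192 lb.
ΣF_y = 0: L_y + 5191.97 − ½·2287.4·2.1 − 900 − 900 = 0 → L_y = -990.2 lb.
ΣF_x = 0: L_x + 2100 = 0 → L_x = -2100 lb.

L_x = -2100 lb, L_y = -990.2 lb, R_y = 5192 lb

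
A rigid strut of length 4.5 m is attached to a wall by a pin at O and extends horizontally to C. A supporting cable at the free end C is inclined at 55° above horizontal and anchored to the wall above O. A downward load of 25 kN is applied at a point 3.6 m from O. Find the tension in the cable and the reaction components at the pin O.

ΣM about O: T·sin55°·4.5 − 25·3.6 = 0 → T = 90/(4.5·0.819152) = 24.4155 ≈ 24.42 kN.
ΣF_x = 0: O_x − T·cos55° = 0 → O_x = 24.4155 × 0.573576 = 14.00 kN.
ΣF_y = 0: O_y + T·sin55° − 25 = 0 → O_y = 25 − 24.4155 × 0.819152 = 5.000 kN.

T = 24.42 kN, O_x = 14.00 kN, O_y = 5.000 kN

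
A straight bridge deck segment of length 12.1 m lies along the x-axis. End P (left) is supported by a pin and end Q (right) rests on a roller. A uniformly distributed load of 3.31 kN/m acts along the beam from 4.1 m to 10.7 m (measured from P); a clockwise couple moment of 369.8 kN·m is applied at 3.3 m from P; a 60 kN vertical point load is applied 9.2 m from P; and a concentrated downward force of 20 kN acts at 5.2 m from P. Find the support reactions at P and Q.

P_x = 0, P_y = 3.709 kN, Q_y = 98.14 kN

Resultant of the distributed load: 3.31 × 6.6 = 21.846 kN at 7.4 m from P.
Moments about P: Q_y·12.1 − (3.31·6.6)·7.4 − 369.8 − 60·9.2 − 20·5.2 = 0 → Q_y = 1187.4604/12.1 = 98.1372 ≈ 98.14 kN.
ΣF_y = 0: P_y + 98.1372 − 3.31·6.6 − 60 − 20 = 0 → P_y = 3.709 kN.
ΣF_x = 0: no horizontal applied forces, so P_x = 0.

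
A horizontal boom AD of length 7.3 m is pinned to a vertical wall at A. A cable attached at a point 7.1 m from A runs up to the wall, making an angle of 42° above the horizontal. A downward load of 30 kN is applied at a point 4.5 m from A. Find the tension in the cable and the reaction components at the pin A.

T = 28.42 kN, A_x = 21.12 kN, A_y = 10.99 kN

ΣM about A: T·sin42°·7.1 − 30·4.5 = 0 → T = 135/(7.1·0.669131) = 28.4161 ≈ 28.42 kN.
ΣF_x = 0: A_x − T·cos42° = 0 → A_x = 28.4161 × 0.743145 = 21.12 kN.
ΣF_y = 0: A_y + T·sin42° − 30 = 0 → A_y = 30 − 28.4161 × 0.669131 = 10.99 kN.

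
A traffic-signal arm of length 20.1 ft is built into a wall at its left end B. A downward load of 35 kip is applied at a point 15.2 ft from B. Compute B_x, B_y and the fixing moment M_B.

ΣF_x = 0: B_x = 0.
ΣF_y = 0: B_y − 35 = 0 → B_y = 35.00 kip.
ΣM about B: M_B − 35·15.2 = 0 → M_B = 532.0 kip·ft.

B_x = 0, B_y = 35.00 kip, M_B = 532.0 kip·ft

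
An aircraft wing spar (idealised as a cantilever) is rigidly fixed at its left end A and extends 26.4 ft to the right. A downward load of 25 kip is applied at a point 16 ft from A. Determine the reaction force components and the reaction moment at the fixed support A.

A_x = 0, A_y = 25.00 kip, M_A = 400.0 kip·ft

ΣF_x = 0: A_x = 0.
ΣF_y = 0: A_y − 25 = 0 → A_y = 25.00 kip.
ΣM about A: M_A − 25·16 = 0 → M_A = 400.0 kip·ft.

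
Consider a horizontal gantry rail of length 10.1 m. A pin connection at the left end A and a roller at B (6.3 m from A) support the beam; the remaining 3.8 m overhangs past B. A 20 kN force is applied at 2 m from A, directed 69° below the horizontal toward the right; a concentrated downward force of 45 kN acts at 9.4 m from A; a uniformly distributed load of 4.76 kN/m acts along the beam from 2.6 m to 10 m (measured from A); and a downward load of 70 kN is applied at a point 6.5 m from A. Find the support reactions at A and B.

Resultant of the distributed load: 4.76 × 7.4 = 35.224 kN at 6.3 m from A.
ΣM about A: B_y·6.3 − 20·sin69°·2 − 45·9.4 − (4.76·7.4)·6.3 − 70·6.5 = 0 → B_y = 1137.25/6.3 = 180.516 ≈ 180.5 kN.
ΣF_y = 0: A_y + 180.516 − 20·sin69° − 45 − 4.76·7.4 − 70 = 0 → A_y = -11.62 kN.
ΣF_x = 0: A_x + 20·cos69° = 0 → A_x = -7.167 kN.

A_x = -7.167 kN, A_y = -11.62 kN, B_y = 180.5 kN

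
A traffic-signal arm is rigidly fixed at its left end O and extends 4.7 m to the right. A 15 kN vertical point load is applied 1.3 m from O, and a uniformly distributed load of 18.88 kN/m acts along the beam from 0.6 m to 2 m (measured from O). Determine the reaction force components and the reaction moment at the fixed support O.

Resultant of the distributed load: 18.88 × 1.4 = 26.432 kN at 1.3 m from O.
ΣF_x = 0: O_x = 0.
ΣF_y = 0: O_y − 15 − 18.88·1.4 = 0 → O_y = 41.43 kN.
ΣM about O: M_O − 15·1.3 − (18.88·1.4)·1.3 = 0 → M_O = 53.86 kN·m.

O_x = 0, O_y = 41.43 kN, M_O = 53.86 kN·m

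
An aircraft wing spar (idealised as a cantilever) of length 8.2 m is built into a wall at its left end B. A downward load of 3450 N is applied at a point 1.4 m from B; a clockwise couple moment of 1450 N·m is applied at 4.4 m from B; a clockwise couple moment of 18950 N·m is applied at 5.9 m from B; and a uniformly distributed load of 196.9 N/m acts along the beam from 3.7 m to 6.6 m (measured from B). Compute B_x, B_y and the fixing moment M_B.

Resultant of the distributed load: 196.9 × 2.9 = 571.01 N at 5.15 m from B.
ΣF_x = 0: B_x = 0.
ΣF_y = 0: B_y − 3450 − 196.9·2.9 = 0 → B_y = 4021 N.
ΣM about B: M_B − 3450·1.4 − 1450 − 18950 − (196.9·2.9)·5.15 = 0 → M_B = 28170 N·m.

B_x = 0, B_y = 4021 N, M_B = 28170 N·m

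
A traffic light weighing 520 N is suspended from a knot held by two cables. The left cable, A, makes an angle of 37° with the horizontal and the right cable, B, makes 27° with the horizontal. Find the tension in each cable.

ΣF_x = 0: −T_A·cos37° + T_B·cos27° = 0 → T_B = 0.89633·T_A.
ΣF_y = 0: T_A·sin37° + T_B·sin27° = 520.
Substitute: T_A·(0.601815 + 0.89633·0.45399) = 520 → T_A = 515.495 ≈ 515.5 N.
Then T_B = 0.89633 × 515.495 = 462.1 N.

T_A = 515.5 N, T_B = 462.1 N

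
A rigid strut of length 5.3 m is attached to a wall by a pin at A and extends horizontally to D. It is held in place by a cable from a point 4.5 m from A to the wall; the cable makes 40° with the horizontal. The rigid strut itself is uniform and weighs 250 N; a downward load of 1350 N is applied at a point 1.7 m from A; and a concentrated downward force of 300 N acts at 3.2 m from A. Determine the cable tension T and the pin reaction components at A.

T = 1354 N, A_x = 1037 N, A_y = 1029 N

ΣM about A: T·sin40°·4.5 − 250·2.65 − 1350·1.7 − 300·3.2 = 0 → T = 3917.5/(4.5·0.642788) = 1354.34 ≈ 1354 N.
ΣF_x = 0: A_x − T·cos40° = 0 → A_x = 1354.34 × 0.766044 = 1037 N.
ΣF_y = 0: A_y + T·sin40° − 250 − 1350 − 300 = 0 → A_y = 1900 − 1354.34 × 0.642788 = 1029 N.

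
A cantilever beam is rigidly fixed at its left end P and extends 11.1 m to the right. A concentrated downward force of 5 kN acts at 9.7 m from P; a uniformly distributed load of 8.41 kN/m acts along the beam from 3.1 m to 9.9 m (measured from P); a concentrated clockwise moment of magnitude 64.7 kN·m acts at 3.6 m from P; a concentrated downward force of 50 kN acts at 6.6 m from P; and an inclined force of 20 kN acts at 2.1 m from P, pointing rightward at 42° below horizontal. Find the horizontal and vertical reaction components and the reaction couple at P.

P_x = -14.86 kN, P_y = 125.6 kN, M_P = 843.0 kN·m

Resultant of the distributed load: 8.41 × 6.8 = 57.188 kN at 6.5 m from P.
ΣF_x = 0: P_x + 20·cos42° = 0 → P_x = -14.86 kN.
ΣF_y = 0: P_y − 5 − 8.41·6.8 − 50 − 20·sin42° = 0 → P_y = 125.6 kN.
ΣM about P: M_P − 5·9.7 − (8.41·6.8)·6.5 − 64.7 − 50·6.6 − 20·sin42°·2.1 = 0 → M_P = 843.0 kN·m.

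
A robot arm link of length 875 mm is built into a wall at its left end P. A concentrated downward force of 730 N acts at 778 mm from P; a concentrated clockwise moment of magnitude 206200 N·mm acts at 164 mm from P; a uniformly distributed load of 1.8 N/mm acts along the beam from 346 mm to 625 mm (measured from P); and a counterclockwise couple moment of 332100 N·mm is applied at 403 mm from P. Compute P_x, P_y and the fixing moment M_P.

Resultant of the distributed load: 1.8 × 279 = 502.2 N at 485.5 mm from P.
ΣF_x = 0: P_x = 0.
ΣF_y = 0: P_y − 730 − 1.8·279 = 0 → P_y = 1232 N.
ΣM about P: M_P − 730·778 − 206200 − (1.8·279)·485.5 + 332100 = 0 → M_P = 685900 N·mm.

P_x = 0, P_y = 1232 N, M_P = 685900 N·mm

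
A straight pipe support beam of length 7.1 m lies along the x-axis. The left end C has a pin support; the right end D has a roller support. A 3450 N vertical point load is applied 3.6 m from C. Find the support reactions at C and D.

C_x = 0, C_y = 1701 N, D_y = 1749 N

Taking moments about C: D_y·7.1 − 3450·3.6 = 0 → D_y = 12420/7.1 = 1749.3 ≈ 1749 N.
ΣF_y = 0: C_y + 1749.3 − 3450 = 0 → C_y = 1701 N.
ΣF_x = 0: no horizontal applied forces, so C_x = 0.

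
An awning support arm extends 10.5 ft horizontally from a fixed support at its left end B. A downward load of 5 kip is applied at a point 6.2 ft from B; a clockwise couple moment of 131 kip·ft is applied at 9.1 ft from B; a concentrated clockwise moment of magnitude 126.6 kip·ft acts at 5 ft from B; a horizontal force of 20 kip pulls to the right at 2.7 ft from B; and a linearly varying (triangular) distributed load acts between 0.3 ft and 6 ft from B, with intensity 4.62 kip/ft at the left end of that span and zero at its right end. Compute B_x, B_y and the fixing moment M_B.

B_x = -20.00 kip, B_y = 18.17 kip, M_B = 317.6 kip·ft

Resultant of the triangular load: ½ × 4.62 × 5.7 = 13.167 kip, acting at 2.2 ft from B (one-third of the span from the peak).
ΣF_x = 0: B_x + 20 = 0 → B_x = -20.00 kip.
ΣF_y = 0: B_y − 5 − ½·4.62·5.7 = 0 → B_y = 18.17 kip.
ΣM about B: M_B − 5·6.2 − 131 − 126.6 − (½·4.62·5.7)·2.2 = 0 → M_B = 317.6 kip·ft.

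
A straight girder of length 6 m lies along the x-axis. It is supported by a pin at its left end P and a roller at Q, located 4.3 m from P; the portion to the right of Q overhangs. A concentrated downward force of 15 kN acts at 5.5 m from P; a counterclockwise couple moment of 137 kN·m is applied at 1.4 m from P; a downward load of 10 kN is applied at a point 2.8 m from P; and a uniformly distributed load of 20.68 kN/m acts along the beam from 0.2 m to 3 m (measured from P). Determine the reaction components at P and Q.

P_x = 0, P_y = 67.52 kN, Q_y = 15.38 kN

Resultant of the distributed load: 20.68 × 2.8 = 57.904 kN at 1.6 m from P.
Taking moments about P: Q_y·4.3 − 15·5.5 + 137 − 10·2.8 − (20.68·2.8)·1.6 = 0 → Q_y = 66.1464/4.3 = 15.3829 ≈ 15.38 kN.
ΣF_y = 0: P_y + 15.3829 − 15 − 10 − 20.68·2.8 = 0 → P_y = 67.52 kN.
ΣF_x = 0: no horizontal applied forces, so P_x = 0.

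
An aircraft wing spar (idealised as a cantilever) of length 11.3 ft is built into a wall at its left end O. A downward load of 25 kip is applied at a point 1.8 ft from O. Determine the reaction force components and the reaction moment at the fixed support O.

ΣF_x = 0: O_x = 0.
ΣF_y = 0: O_y − 25 = 0 → O_y = 25.00 kip.
ΣM about O: M_O − 25·1.8 = 0 → M_O = 45.00 kip·ft.

O_x = 0, O_y = 25.00 kip, M_O = 45.00 kip·ft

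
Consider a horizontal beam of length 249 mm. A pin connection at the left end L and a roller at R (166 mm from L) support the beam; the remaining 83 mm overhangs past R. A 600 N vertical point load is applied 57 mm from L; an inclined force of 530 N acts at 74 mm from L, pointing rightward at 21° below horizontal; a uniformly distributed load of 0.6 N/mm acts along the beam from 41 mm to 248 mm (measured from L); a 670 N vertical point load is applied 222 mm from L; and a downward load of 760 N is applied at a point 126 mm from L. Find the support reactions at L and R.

L_x = -494.8 N, L_y = 472.4 N, R_y = 1872 N

Resultant of the distributed load: 0.6 × 207 = 124.2 N at 144.5 mm from L.
ΣM about L: R_y·166 − 600·57 − 530·sin21°·74 − (0.6·207)·144.5 − 670·222 − 760·126 = 0 → R_y = 310702/166 = 1871.7 ≈ 1872 N.
ΣF_y = 0: L_y + 1871.7 − 600 − 530·sin21° − 0.6·207 − 670 − 760 = 0 → L_y = 472.4 N.
ΣF_x = 0: L_x + 530·cos21° = 0 → L_x = -494.8 N.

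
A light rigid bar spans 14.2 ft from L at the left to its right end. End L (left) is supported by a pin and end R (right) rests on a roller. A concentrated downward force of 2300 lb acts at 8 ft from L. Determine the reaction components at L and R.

L_x = 0, L_y = 1004 lb, R_y = 1296 lb

ΣM about L: R_y·14.2 − 2300·8 = 0 → R_y = 18400/14.2 = 1295.77 ≈ 1296 lb.
ΣF_y = 0: L_y + 1295.77 − 2300 = 0 → L_y = 1004 lb.
ΣF_x = 0: no horizontal applied forces, so L_x = 0.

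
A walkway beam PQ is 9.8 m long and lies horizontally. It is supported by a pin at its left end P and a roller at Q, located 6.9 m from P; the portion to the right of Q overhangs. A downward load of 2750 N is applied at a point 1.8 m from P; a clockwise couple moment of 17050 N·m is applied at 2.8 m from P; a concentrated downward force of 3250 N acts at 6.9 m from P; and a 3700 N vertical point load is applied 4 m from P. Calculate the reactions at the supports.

P_x = 0, P_y = 1117 N, Q_y = 8583 N

Moments about P: Q_y·6.9 − 2750·1.8 − 17050 − 3250·6.9 − 3700·4 = 0 → Q_y = 59225/6.9 = 8583.33 ≈ 8583 N.
ΣF_y = 0: P_y + 8583.33 − 2750 − 3250 − 3700 = 0 → P_y = 1117 N.
ΣF_x = 0: no horizontal applied forces, so P_x = 0.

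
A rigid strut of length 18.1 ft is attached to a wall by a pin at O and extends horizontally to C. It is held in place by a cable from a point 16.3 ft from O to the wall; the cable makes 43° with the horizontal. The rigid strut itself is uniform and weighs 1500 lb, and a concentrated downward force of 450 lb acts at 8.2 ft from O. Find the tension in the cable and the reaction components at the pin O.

ΣM about O: T·sin43°·16.3 − 1500·9.05 − 450·8.2 = 0 → T = 17265/(16.3·0.681998) = 1553.09 ≈ 1553 lb.
ΣF_x = 0: O_x − T·cos43° = 0 → O_x = 1553.09 × 0.731354 = 1136 lb.
ΣF_y = 0: O_y + T·sin43° − 1500 − 450 = 0 → O_y = 1950 − 1553.09 × 0.681998 = 890.8 lb.

T = 1553 lb, O_x = 1136 lb, O_y = 890.8 lb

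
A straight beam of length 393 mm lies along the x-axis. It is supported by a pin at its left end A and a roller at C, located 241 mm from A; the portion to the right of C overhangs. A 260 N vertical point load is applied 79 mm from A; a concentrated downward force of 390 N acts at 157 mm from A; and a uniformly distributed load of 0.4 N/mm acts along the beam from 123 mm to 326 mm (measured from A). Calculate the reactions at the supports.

A_x = 0, A_y = 316.3 N, C_y = 414.9 N

Resultant of the distributed load: 0.4 × 203 = 81.2 N at 224.5 mm from A.
Taking moments about A: C_y·241 − 260·79 − 390·157 − (0.4·203)·224.5 = 0 → C_y = 99999.4/241 = 414.935 ≈ 414.9 N.
ΣF_y = 0: A_y + 414.935 − 260 − 390 − 0.4·203 = 0 → A_y = 316.3 N.
ΣF_x = 0: no horizontal applied forces, so A_x = 0.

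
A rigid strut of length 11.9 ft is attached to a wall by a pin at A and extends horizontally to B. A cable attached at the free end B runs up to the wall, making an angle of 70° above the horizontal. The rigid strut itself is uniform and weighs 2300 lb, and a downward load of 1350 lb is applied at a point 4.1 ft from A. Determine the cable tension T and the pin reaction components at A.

ΣM about A: T·sin70°·11.9 − 2300·5.95 − 1350·4.1 = 0 → T = 19220/(11.9·0.939693) = 1718.78 ≈ 1719 lb.
ΣF_x = 0: A_x − T·cos70° = 0 → A_x = 1718.78 × 0.34202 = 587.9 lb.
ΣF_y = 0: A_y + T·sin70° − 2300 − 1350 = 0 → A_y = 3650 − 1718.78 × 0.939693 = 2035 lb.

T = 1719 lb, A_x = 587.9 lb, A_y = 2035 lb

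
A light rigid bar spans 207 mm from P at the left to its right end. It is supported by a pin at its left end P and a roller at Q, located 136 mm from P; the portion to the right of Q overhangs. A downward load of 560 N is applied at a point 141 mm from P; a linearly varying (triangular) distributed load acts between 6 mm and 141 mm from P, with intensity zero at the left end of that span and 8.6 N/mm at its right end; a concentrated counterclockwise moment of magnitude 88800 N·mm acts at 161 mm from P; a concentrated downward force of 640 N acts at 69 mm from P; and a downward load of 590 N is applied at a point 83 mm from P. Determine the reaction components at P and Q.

Resultant of the triangular load: ½ × 8.6 × 135 = 580.5 N, acting at 96 mm from P (one-third of the span from the peak).
ΣM about P: Q_y·136 − 560·141 − (½·8.6·135)·96 + 88800 − 640·69 − 590·83 = 0 → Q_y = 139018/136 = 1022.19 ≈ 1022 N.
ΣF_y = 0: P_y + 1022.19 − 560 − ½·8.6·135 − 640 − 590 = 0 → P_y = 1348 N.
ΣF_x = 0: no horizontal applied forces, so P_x = 0.

P_x = 0, P_y = 1348 N, Q_y = 1022 N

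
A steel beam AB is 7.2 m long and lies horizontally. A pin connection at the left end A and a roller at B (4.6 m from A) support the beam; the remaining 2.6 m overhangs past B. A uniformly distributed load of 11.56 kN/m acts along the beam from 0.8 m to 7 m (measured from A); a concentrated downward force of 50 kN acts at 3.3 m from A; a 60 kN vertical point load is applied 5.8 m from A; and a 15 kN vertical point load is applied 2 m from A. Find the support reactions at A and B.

A_x = 0, A_y = 17.86 kN, B_y = 178.8 kN

Resultant of the distributed load: 11.56 × 6.2 = 71.672 kN at 3.9 m from A.
Moments about A: B_y·4.6 − (11.56·6.2)·3.9 − 50·3.3 − 60·5.8 − 15·2 = 0 → B_y = 822.5208/4.6 = 178.809 ≈ 178.8 kN.
ΣF_y = 0: A_y + 178.809 − 11.56·6.2 − 50 − 60 − 15 = 0 → A_y = 17.86 kN.
ΣF_x = 0: no horizontal applied forces, so A_x = 0.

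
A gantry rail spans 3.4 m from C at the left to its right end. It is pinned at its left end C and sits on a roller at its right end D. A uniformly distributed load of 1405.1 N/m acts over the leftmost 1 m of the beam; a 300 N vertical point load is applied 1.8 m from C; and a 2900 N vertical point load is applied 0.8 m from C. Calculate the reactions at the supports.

Resultant of the distributed load: 1405.1 × 1 = 1405.1 N at 0.5 m from C.
Moments about C: D_y·3.4 − (1405.1·1)·0.5 − 300·1.8 − 2900·0.8 = 0 → D_y = 3562.55/3.4 = 1047.81 ≈ 1048 N.
ΣF_y = 0: C_y + 1047.81 − 1405.1·1 − 300 − 2900 = 0 → C_y = 3557 N.
ΣF_x = 0: no horizontal applied forces, so C_x = 0.

C_x = 0, C_y = 3557 N, D_y = 1048 N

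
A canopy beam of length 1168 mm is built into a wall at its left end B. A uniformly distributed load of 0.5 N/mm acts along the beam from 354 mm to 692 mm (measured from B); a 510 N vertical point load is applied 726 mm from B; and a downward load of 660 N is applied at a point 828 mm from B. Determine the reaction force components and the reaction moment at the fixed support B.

Resultant of the distributed load: 0.5 × 338 = 169 N at 523 mm from B.
ΣF_x = 0: B_x = 0.
ΣF_y = 0: B_y − 0.5·338 − 510 − 660 = 0 → B_y = 1339 N.
ΣM about B: M_B − (0.5·338)·523 − 510·726 − 660·828 = 0 → M_B = 1005000 N·mm.

B_x = 0, B_y = 1339 N, M_B = 1005000 N·mm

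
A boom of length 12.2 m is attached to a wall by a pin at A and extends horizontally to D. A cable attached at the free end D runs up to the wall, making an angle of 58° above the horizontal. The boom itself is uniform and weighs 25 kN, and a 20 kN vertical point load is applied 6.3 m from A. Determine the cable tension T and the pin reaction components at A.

ΣM about A: T·sin58°·12.2 − 25·6.1 − 20·6.3 = 0 → T = 278.5/(12.2·0.848048) = 26.9181 ≈ 26.92 kN.
ΣF_x = 0: A_x − T·cos58° = 0 → A_x = 26.9181 × 0.529919 = 14.26 kN.
ΣF_y = 0: A_y + T·sin58° − 25 − 20 = 0 → A_y = 45 − 26.9181 × 0.848048 = 22.17 kN.

T = 26.92 kN, A_x = 14.26 kN, A_y = 22.17 kN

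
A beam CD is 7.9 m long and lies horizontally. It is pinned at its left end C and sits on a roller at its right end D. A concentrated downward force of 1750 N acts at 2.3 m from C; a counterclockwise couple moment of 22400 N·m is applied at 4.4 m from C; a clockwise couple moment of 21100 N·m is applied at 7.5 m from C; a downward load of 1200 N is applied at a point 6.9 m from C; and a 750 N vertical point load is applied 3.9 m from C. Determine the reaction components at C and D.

C_x = 0, C_y = 1937 N, D_y = 1763 N

ΣM about C: D_y·7.9 − 1750·2.3 + 22400 − 21100 − 1200·6.9 − 750·3.9 = 0 → D_y = 13930/7.9 = 1763.29 ≈ 1763 N.
ΣF_y = 0: C_y + 1763.29 − 1750 − 1200 − 750 = 0 → C_y = 1937 N.
ΣF_x = 0: no horizontal applied forces, so C_x = 0.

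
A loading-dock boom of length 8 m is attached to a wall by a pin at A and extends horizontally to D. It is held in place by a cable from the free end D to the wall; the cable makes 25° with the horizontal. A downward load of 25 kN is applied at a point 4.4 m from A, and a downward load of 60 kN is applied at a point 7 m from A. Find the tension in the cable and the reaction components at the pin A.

T = 156.8 kN, A_x = 142.1 kN, A_y = 18.75 kN

ΣM about A: T·sin25°·8 − 25·4.4 − 60·7 = 0 → T = 530/(8·0.422618) = 156.761 ≈ 156.8 kN.
ΣF_x = 0: A_x − T·cos25° = 0 → A_x = 156.761 × 0.906308 = 142.1 kN.
ΣF_y = 0: A_y + T·sin25° − 25 − 60 = 0 → A_y = 85 − 156.761 × 0.422618 = 18.75 kN.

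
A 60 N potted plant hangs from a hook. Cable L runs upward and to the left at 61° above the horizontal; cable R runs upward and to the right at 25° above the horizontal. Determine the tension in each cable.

T_L = 54.51 N, T_R = 29.16 N

ΣF_x = 0: −T_L·cos61° + T_R·cos25° = 0 → T_R = 0.534928·T_L.
ΣF_y = 0: T_L·sin61° + T_R·sin25° = 60.
Substitute: T_L·(0.87462 + 0.534928·0.422618) = 60 → T_L = 54.5113 ≈ 54.51 N.
Then T_R = 0.534928 × 54.5113 = 29.16 N.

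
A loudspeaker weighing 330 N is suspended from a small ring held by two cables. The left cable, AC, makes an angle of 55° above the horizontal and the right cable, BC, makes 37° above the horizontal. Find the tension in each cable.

ΣF_x = 0: −T_AC·cos55° + T_BC·cos37° = 0 → T_BC = 0.718196·T_AC.
ΣF_y = 0: T_AC·sin55° + T_BC·sin37° = 330.
Substitute: T_AC·(0.819152 + 0.718196·0.601815) = 330 → T_AC = 263.71 ≈ 263.7 N.
Then T_BC = 0.718196 × 263.71 = 189.4 N.

T_AC = 263.7 N, T_BC = 189.4 N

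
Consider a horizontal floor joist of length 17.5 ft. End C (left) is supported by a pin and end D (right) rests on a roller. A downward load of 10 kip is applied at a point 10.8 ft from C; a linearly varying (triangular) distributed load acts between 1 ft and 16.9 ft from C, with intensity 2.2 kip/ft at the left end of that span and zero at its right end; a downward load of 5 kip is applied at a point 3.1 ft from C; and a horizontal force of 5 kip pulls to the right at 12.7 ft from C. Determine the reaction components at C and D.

Resultant of the triangular load: ½ × 2.2 × 15.9 = 17.49 kip, acting at 6.3 ft from C (one-third of the span from the peak).
Taking moments about C: D_y·17.5 − 10·10.8 − (½·2.2·15.9)·6.3 − 5·3.1 = 0 → D_y = 233.687/17.5 = 13.3535 ≈ 13.35 kip.
ΣF_y = 0: C_y + 13.3535 − 10 − ½·2.2·15.9 − 5 = 0 → C_y = 19.14 kip.
ΣF_x = 0: C_x + 5 = 0 → C_x = -5.000 kip.

C_x = -5.000 kip, C_y = 19.14 kip, D_y = 13.35 kip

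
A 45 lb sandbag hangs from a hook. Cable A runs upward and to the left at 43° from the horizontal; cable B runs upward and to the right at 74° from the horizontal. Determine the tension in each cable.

T_A = 13.92 lb, T_B = 36.94 lb

ΣF_x = 0: −T_A·cos43° + T_B·cos74° = 0 → T_B = 2.65332·T_A.
ΣF_y = 0: T_A·sin43° + T_B·sin74° = 45.
Substitute: T_A·(0.681998 + 2.65332·0.961262) = 45 → T_A = 13.921 ≈ 13.92 lb.
Then T_B = 2.65332 × 13.921 = 36.94 lb.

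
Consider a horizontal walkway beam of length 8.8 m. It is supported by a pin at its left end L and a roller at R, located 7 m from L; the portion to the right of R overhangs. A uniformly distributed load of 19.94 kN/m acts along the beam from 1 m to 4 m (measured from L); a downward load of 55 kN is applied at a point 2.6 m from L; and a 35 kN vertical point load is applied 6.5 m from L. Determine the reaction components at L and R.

L_x = 0, L_y = 75.53 kN, R_y = 74.29 kN

Resultant of the distributed load: 19.94 × 3 = 59.82 kN at 2.5 m from L.
ΣM about L: R_y·7 − (19.94·3)·2.5 − 55·2.6 − 35·6.5 = 0 → R_y = 520.05/7 = 74.2929 ≈ 74.29 kN.
ΣF_y = 0: L_y + 74.2929 − 19.94·3 − 55 − 35 = 0 → L_y = 75.53 kN.
ΣF_x = 0: no horizontal applied forces, so L_x = 0.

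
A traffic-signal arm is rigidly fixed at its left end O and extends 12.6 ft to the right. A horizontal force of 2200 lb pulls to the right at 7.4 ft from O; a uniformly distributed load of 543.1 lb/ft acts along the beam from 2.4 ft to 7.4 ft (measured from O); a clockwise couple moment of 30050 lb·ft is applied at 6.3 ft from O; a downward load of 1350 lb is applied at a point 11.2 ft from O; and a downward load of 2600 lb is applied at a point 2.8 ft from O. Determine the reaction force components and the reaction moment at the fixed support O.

Resultant of the distributed load: 543.1 × 5 = 2715.5 lb at 4.9 ft from O.
ΣF_x = 0: O_x + 2200 = 0 → O_x = -2200 lb.
ΣF_y = 0: O_y − 543.1·5 − 1350 − 2600 = 0 → O_y = 6666 lb.
ΣM about O: M_O − (543.1·5)·4.9 − 30050 − 1350·11.2 − 2600·2.8 = 0 → M_O = 65760 lb·ft.

O_x = -2200 lb, O_y = 6666 lb, M_O = 65760 lb·ft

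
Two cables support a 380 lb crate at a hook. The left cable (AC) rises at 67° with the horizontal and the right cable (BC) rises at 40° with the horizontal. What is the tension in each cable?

ΣF_x = 0: −T_AC·cos67° + T_BC·cos40° = 0 → T_BC = 0.510063·T_AC.
ΣF_y = 0: T_AC·sin67° + T_BC·sin40° = 380.
Substitute: T_AC·(0.920505 + 0.510063·0.642788) = 380 → T_AC = 304.398 ≈ 304.4 lb.
Then T_BC = 0.510063 × 304.398 = 155.3 lb.

T_AC = 304.4 lb, T_BC = 155.3 lb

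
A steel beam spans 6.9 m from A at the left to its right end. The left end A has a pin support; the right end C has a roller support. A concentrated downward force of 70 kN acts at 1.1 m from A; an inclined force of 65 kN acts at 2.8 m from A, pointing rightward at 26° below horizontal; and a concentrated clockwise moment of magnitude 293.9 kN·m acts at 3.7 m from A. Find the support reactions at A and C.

A_x = -58.42 kN, A_y = 33.18 kN, C_y = 65.32 kN

Moments about A: C_y·6.9 − 70·1.1 − 65·sin26°·2.8 − 293.9 = 0 → C_y = 450.684/6.9 = 65.3165 ≈ 65.32 kN.
ΣF_y = 0: A_y + 65.3165 − 70 − 65·sin26° = 0 → A_y = 33.18 kN.
ΣF_x = 0: A_x + 65·cos26° = 0 → A_x = -58.42 kN.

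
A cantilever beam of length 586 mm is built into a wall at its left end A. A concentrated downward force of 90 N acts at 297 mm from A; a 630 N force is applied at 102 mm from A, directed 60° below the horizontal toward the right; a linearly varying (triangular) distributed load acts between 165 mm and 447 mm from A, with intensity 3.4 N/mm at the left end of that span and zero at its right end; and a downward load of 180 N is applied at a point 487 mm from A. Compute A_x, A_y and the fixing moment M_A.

A_x = -315.0 N, A_y = 1295 N, M_A = 294200 N·mm

Resultant of the triangular load: ½ × 3.4 × 282 = 479.4 N, acting at 259 mm from A (one-third of the span from the peak).
ΣF_x = 0: A_x + 630·cos60° = 0 → A_x = -315.0 N.
ΣF_y = 0: A_y − 90 − 630·sin60° − ½·3.4·282 − 180 = 0 → A_y = 1295 N.
ΣM about A: M_A − 90·297 − 630·sin60°·102 − (½·3.4·282)·259 − 180·487 = 0 → M_A = 294200 N·mm.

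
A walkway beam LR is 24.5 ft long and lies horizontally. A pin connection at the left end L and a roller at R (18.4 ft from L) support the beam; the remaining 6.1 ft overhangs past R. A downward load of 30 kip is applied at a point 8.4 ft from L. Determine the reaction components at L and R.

L_x = 0, L_y = 16.30 kip, R_y = 13.70 kip

ΣM about L: R_y·18.4 − 30·8.4 = 0 → R_y = 252/18.4 = 13.6957 ≈ 13.70 kip.
ΣF_y = 0: L_y + 13.6957 − 30 = 0 → L_y = 16.30 kip.
ΣF_x = 0: no horizontal applied forces, so L_x = 0.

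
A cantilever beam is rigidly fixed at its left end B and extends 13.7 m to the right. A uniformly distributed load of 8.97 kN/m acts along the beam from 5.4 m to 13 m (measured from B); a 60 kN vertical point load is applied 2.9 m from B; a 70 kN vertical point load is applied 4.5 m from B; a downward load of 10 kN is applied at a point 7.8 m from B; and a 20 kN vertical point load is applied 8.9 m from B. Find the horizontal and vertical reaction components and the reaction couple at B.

B_x = 0, B_y = 228.2 kN, M_B = 1372 kN·m

Resultant of the distributed load: 8.97 × 7.6 = 68.172 kN at 9.2 m from B.
ΣF_x = 0: B_x = 0.
ΣF_y = 0: B_y − 8.97·7.6 − 60 − 70 − 10 − 20 = 0 → B_y = 228.2 kN.
ΣM about B: M_B − (8.97·7.6)·9.2 − 60·2.9 − 70·4.5 − 10·7.8 − 20·8.9 = 0 → M_B = 1372 kN·m.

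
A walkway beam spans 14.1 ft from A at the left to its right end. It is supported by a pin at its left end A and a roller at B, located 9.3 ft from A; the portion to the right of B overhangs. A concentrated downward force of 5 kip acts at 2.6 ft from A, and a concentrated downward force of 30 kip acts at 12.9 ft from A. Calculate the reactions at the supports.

Moments about A: B_y·9.3 − 5·2.6 − 30·12.9 = 0 → B_y = 400/9.3 = 43.0108 ≈ 43.01 kip.
ΣF_y = 0: A_y + 43.0108 − 5 − 30 = 0 → A_y = -8.011 kip.
ΣF_x = 0: no horizontal applied forces, so A_x = 0.

A_x = 0, A_y = -8.011 kip, B_y = 43.01 kip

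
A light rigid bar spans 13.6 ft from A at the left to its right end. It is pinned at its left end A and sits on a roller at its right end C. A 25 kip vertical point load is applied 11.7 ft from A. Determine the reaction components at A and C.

Moments about A: C_y·13.6 − 25·11.7 = 0 → C_y = 292.5/13.6 = 21.5074 ≈ 21.51 kip.
ΣF_y = 0: A_y + 21.5074 − 25 = 0 → A_y = 3.493 kip.
ΣF_x = 0: no horizontal applied forces, so A_x = 0.

A_x = 0, A_y = 3.493 kip, C_y = 21.51 kip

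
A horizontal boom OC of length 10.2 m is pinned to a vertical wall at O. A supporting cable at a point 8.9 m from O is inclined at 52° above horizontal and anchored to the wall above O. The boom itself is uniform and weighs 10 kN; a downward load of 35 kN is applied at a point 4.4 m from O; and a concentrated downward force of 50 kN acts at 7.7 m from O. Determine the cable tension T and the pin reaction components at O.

ΣM about O: T·sin52°·8.9 − 10·5.1 − 35·4.4 − 50·7.7 = 0 → T = 590/(8.9·0.788011) = 84.1259 ≈ 84.13 kN.
ΣF_x = 0: O_x − T·cos52° = 0 → O_x = 84.1259 × 0.615661 = 51.79 kN.
ΣF_y = 0: O_y + T·sin52° − 10 − 35 − 50 = 0 → O_y = 95 − 84.1259 × 0.788011 = 28.71 kN.

T = 84.13 kN, O_x = 51.79 kN, O_y = 28.71 kN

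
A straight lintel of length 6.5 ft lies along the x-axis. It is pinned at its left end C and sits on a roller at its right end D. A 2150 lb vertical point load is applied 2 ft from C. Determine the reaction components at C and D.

Taking moments about C: D_y·6.5 − 2150·2 = 0 → D_y = 4300/6.5 = 661.538 ≈ 661.5 lb.
ΣF_y = 0: C_y + 661.538 − 2150 = 0 → C_y = 1488 lb.
ΣF_x = 0: no horizontal applied forces, so C_x = 0.

C_x = 0, C_y = 1488 lb, D_y = 661.5 lb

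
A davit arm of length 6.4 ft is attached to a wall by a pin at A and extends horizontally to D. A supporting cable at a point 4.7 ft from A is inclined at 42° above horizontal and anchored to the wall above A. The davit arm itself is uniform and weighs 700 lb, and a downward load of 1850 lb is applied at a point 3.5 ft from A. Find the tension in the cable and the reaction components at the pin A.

T = 2771 lb, A_x = 2059 lb, A_y = 695.7 lb

ΣM about A: T·sin42°·4.7 − 700·3.2 − 1850·3.5 = 0 → T = 8715/(4.7·0.669131) = 2771.14 ≈ 2771 lb.
ΣF_x = 0: A_x − T·cos42° = 0 → A_x = 2771.14 × 0.743145 = 2059 lb.
ΣF_y = 0: A_y + T·sin42° − 700 − 1850 = 0 → A_y = 2550 − 2771.14 × 0.669131 = 695.7 lb.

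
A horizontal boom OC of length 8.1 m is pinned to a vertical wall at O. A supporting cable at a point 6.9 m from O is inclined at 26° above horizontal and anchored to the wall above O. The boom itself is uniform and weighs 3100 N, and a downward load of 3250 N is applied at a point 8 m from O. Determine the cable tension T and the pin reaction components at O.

T = 12750 N, O_x = 11460 N, O_y = 762.3 N

ΣM about O: T·sin26°·6.9 − 3100·4.05 − 3250·8 = 0 → T = 38555/(6.9·0.438371) = 12746.5 ≈ 12750 N.
ΣF_x = 0: O_x − T·cos26° = 0 → O_x = 12746.5 × 0.898794 = 11460 N.
ΣF_y = 0: O_y + T·sin26° − 3100 − 3250 = 0 → O_y = 6350 − 12746.5 × 0.438371 = 762.3 N.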